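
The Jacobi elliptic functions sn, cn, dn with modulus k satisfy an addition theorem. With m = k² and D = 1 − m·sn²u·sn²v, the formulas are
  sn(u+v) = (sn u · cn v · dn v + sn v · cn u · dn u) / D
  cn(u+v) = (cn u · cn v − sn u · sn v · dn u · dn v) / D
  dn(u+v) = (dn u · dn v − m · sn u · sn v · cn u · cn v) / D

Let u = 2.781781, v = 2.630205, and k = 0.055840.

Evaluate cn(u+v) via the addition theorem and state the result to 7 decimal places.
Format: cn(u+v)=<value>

cn(u+v)=0.6403778

sn u = 0.35437054828294, cn u = -0.9351050820681323, dn u = 0.9998041973412359
sn v = 0.4914675349045651, cn v = -0.870895896267074, dn v = 0.9996233549291837
m = k² = 0.0031181056
D = 1 − m·sn²u·sn²v = 0.9999054207796325
cn(u+v) = (cn u·cn v − sn u·sn v·dn u·dn v)/D = 0.6403172443239754/0.9999054207796325 = 0.6403778107580575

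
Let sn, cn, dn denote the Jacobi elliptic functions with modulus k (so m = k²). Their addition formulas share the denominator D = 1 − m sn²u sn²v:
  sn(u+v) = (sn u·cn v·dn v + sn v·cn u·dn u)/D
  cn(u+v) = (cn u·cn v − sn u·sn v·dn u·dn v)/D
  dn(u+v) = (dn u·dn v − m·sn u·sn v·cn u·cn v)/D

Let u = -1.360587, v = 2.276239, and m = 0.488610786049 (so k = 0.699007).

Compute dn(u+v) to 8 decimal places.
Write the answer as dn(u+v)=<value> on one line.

sn u = -0.9384908895858492, cn u = 0.3453039967396287, dn u = 0.754750718988888
sn v = 0.951313251956765, cn v = -0.3082257235394938, dn v = 0.7468659529547129
m = k² = 0.488610786049
D = 1 − m·sn²u·sn²v = 0.6105333589200267
dn(u+v) = (dn u·dn v − m·sn u·sn v·cn u·cn v)/D = 0.5172688487356659/0.6105333589200267 = 0.8472409266066371

dn(u+v)=0.84724093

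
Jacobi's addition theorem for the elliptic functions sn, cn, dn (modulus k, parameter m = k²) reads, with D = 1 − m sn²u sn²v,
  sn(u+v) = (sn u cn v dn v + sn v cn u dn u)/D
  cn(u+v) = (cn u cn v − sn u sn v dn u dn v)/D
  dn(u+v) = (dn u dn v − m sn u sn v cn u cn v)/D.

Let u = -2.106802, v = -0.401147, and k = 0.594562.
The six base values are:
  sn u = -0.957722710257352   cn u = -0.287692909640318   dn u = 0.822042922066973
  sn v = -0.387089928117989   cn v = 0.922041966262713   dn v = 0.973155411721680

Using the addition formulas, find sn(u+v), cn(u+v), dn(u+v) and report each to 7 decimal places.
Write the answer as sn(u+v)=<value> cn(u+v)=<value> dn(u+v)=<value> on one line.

m = k² = 0.353503971844
D = 1 − m·sn²u·sn²v = 0.9514155140341717
sn(u+v) = (sn u·cn v·dn v + sn v·cn u·dn u)/D = -0.7678099458120999/0.9514155140341717 = -0.8070185260659127
cn(u+v) = (cn u·cn v − sn u·sn v·dn u·dn v)/D = -0.5618357121587478/0.9514155140341717 = -0.5905261201559181
dn(u+v) = (dn u·dn v − m·sn u·sn v·cn u·cn v)/D = 0.8347392029307243/0.9514155140341717 = 0.8773655575483324

sn(u+v)=-0.8070185 cn(u+v)=-0.5905261 dn(u+v)=0.8773656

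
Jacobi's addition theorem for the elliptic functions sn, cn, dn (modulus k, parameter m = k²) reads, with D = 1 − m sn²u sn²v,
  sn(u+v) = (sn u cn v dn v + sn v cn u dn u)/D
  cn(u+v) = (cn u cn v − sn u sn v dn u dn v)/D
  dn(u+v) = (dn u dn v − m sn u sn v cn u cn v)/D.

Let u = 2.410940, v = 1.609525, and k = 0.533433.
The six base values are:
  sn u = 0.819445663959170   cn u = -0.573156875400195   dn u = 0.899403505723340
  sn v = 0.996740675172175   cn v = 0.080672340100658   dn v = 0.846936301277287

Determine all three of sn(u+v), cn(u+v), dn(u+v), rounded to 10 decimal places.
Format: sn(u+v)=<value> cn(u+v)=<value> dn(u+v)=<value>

m = k² = 0.284550765489
D = 1 − m·sn²u·sn²v = 0.8101701764196945
sn(u+v) = (sn u·cn v·dn v + sn v·cn u·dn u)/D = -0.4578310446886107/0.8101701764196945 = -0.5651047866410715
cn(u+v) = (cn u·cn v − sn u·sn v·dn u·dn v)/D = -0.6684059015891872/0.8101701764196945 = -0.8250191392418415
dn(u+v) = (dn u·dn v − m·sn u·sn v·cn u·cn v)/D = 0.7724838107130846/0.8101701764196945 = 0.9534833954600088

sn(u+v)=-0.5651047866 cn(u+v)=-0.8250191392 dn(u+v)=0.9534833955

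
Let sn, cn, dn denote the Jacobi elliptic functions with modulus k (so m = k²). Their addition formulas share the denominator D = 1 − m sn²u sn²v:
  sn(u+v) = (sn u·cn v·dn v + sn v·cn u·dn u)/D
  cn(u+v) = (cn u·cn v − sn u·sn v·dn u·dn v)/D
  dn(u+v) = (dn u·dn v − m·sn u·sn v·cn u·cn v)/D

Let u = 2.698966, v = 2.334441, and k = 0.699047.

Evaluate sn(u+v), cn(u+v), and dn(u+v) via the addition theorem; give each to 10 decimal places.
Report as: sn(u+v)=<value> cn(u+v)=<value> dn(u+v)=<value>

sn(u+v)=-0.9341423103 cn(u+v)=-0.3569007484 dn(u+v)=0.7573498202

sn u = 0.7990612055391609, cn u = -0.6012496900642052, dn u = 0.8294497502714244
sn v = 0.9369511595857399, cn v = -0.3494603333011308, dn v = 0.755652369718695
m = k² = 0.488666708209
D = 1 − m·sn²u·sn²v = 0.726090717128245
sn(u+v) = (sn u·cn v·dn v + sn v·cn u·dn u)/D = -0.6782720599502721/0.726090717128245 = -0.9341423102513967
cn(u+v) = (cn u·cn v − sn u·sn v·dn u·dn v)/D = -0.2591423203388893/0.726090717128245 = -0.3569007483855748
dn(u+v) = (dn u·dn v − m·sn u·sn v·cn u·cn v)/D = 0.5499046740933491/0.726090717128245 = 0.7573498202377139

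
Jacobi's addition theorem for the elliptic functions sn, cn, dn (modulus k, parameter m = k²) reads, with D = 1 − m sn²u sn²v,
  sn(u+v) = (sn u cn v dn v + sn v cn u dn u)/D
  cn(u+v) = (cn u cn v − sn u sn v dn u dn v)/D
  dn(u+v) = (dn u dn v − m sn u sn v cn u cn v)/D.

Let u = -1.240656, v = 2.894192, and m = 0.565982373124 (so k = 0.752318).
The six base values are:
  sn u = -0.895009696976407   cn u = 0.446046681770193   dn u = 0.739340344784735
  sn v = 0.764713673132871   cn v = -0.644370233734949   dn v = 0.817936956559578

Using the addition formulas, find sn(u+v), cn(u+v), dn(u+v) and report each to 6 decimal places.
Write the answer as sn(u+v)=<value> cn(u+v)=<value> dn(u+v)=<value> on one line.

m = k² = 0.565982373124
D = 1 − m·sn²u·sn²v = 0.7348716932807744
sn(u+v) = (sn u·cn v·dn v + sn v·cn u·dn u)/D = 0.7239061550515044/0.7348716932807744 = 0.9850782955316794
cn(u+v) = (cn u·cn v − sn u·sn v·dn u·dn v)/D = 0.1264764178173144/0.7348716932807744 = 0.1721068030973827
dn(u+v) = (dn u·dn v − m·sn u·sn v·cn u·cn v)/D = 0.4933953122068023/0.7348716932807744 = 0.6714033439008644

sn(u+v)=0.985078 cn(u+v)=0.172107 dn(u+v)=0.671403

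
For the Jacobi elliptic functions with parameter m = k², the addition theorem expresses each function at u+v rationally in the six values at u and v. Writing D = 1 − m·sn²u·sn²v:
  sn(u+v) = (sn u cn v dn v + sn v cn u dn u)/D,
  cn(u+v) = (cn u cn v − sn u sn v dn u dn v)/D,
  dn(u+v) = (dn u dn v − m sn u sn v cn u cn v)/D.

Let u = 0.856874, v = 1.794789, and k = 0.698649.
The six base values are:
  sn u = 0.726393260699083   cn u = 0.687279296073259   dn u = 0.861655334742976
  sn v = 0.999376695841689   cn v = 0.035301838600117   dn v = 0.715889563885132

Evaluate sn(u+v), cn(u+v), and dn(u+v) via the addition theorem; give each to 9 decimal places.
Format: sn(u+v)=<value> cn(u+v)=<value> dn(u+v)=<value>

sn(u+v)=0.821500058 cn(u+v)=-0.570208430 dn(u+v)=0.818897218

m = k² = 0.488110425201
D = 1 − m·sn²u·sn²v = 0.7427708799075407
sn(u+v) = (sn u·cn v·dn v + sn v·cn u·dn u)/D = 0.6101863212455464/0.7427708799075407 = 0.8215000584318838
cn(u+v) = (cn u·cn v − sn u·sn v·dn u·dn v)/D = -0.4235342175119374/0.7427708799075407 = -0.5702084303098399
dn(u+v) = (dn u·dn v − m·sn u·sn v·cn u·cn v)/D = 0.60825300702797/0.7427708799075407 = 0.8188972178118839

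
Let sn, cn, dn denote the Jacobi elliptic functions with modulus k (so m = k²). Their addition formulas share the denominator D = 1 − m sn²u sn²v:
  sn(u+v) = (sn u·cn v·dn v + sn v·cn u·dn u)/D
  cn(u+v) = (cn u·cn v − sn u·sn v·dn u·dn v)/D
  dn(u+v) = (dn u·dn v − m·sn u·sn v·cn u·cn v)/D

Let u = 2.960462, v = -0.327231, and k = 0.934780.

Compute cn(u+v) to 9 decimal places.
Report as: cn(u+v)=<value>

sn u = 0.9837234299403519, cn u = -0.1796892133278721, dn u = 0.3929379507498337
sn v = -0.3167085335270946, cn v = 0.9485229068352104, dn v = 0.9551715750865577
m = k² = 0.8738136484
D = 1 − m·sn²u·sn²v = 0.9151827113562598
cn(u+v) = (cn u·cn v − sn u·sn v·dn u·dn v)/D = -0.05350605104092804/0.9151827113562598 = -0.05846488398107354

cn(u+v)=-0.058464884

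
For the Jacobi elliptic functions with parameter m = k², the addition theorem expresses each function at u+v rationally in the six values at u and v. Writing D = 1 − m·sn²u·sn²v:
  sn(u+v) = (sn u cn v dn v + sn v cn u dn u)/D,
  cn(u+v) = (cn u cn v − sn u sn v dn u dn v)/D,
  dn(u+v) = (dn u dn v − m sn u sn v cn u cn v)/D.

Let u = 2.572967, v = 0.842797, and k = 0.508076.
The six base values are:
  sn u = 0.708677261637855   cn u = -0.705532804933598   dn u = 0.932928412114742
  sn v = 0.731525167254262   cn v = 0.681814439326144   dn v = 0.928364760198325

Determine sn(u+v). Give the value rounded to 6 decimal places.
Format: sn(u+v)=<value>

m = k² = 0.258141221776
D = 1 − m·sn²u·sn²v = 0.9306234175720708
sn(u+v) = (sn u·cn v·dn v + sn v·cn u·dn u)/D = -0.0329251334368377/0.9306234175720708 = -0.03537965283824148

sn(u+v)=-0.035380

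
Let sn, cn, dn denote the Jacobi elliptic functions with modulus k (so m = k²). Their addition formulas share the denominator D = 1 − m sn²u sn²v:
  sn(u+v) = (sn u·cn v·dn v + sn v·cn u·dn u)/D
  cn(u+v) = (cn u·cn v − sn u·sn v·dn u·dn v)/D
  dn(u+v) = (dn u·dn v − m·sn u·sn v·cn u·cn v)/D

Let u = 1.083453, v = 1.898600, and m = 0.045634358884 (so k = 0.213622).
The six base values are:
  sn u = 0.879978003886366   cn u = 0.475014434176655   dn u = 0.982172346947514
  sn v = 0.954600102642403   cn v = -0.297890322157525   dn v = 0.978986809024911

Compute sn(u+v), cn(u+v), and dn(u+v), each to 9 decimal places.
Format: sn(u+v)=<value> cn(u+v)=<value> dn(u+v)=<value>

sn(u+v)=0.195016149 cn(u+v)=-0.980800031 dn(u+v)=0.999131856

m = k² = 0.045634358884
D = 1 − m·sn²u·sn²v = 0.9677983192463264
sn(u+v) = (sn u·cn v·dn v + sn v·cn u·dn u)/D = 0.1887363015706985/0.9677983192463264 = 0.195016149354007
cn(u+v) = (cn u·cn v − sn u·sn v·dn u·dn v)/D = -0.9492166218547949/0.9677983192463264 = -0.9808000313474381
dn(u+v) = (dn u·dn v − m·sn u·sn v·cn u·cn v)/D = 0.9669581311364831/0.9677983192463264 = 0.9991318562006828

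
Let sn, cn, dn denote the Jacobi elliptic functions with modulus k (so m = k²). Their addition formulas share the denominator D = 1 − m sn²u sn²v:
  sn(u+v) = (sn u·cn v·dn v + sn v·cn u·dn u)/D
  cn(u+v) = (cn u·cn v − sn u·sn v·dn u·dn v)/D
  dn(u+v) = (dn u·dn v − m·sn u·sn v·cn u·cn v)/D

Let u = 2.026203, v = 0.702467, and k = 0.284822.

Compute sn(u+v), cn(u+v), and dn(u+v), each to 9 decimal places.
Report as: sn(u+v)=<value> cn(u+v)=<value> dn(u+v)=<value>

sn(u+v)=0.460265911 cn(u+v)=-0.887781105 dn(u+v)=0.991369961

sn u = 0.9189161886115243, cn u = -0.3944528340723, dn u = 0.965141798552256
sn v = 0.6428604590310578, cn v = 0.7659833093575719, dn v = 0.9830941442357798
m = k² = 0.081123571684
D = 1 − m·sn²u·sn²v = 0.9716904936290406
sn(u+v) = (sn u·cn v·dn v + sn v·cn u·dn u)/D = 0.447236010584038/0.9716904936290406 = 0.4602659113332624
cn(u+v) = (cn u·cn v − sn u·sn v·dn u·dn v)/D = -0.8626484604089449/0.9716904936290406 = -0.8877811052644461
dn(u+v) = (dn u·dn v − m·sn u·sn v·cn u·cn v)/D = 0.9633047672530883/0.9716904936290406 = 0.9913699614939799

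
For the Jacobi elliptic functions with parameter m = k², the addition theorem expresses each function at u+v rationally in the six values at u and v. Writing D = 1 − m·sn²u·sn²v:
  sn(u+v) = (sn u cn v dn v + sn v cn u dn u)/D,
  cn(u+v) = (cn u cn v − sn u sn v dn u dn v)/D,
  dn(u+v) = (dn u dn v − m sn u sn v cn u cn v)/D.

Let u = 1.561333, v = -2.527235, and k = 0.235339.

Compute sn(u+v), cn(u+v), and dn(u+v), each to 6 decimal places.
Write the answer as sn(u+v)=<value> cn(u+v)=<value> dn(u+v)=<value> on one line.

sn(u+v)=-0.818624 cn(u+v)=0.574331 dn(u+v)=0.981267

sn u = 0.999518875705428, cn u = 0.03101640063832669, dn u = 0.9719407573831658
sn v = -0.6106203139306155, cn v = -0.7919235014919538, dn v = 0.9896208934371924
m = k² = 0.055384444921
D = 1 − m·sn²u·sn²v = 0.9793693788494832
sn(u+v) = (sn u·cn v·dn v + sn v·cn u·dn u)/D = -0.8017348074696231/0.9793693788494832 = -0.8186235191582804
cn(u+v) = (cn u·cn v − sn u·sn v·dn u·dn v)/D = 0.5624817141202627/0.9793693788494832 = 0.5743305092722417
dn(u+v) = (dn u·dn v − m·sn u·sn v·cn u·cn v)/D = 0.961022600482393/0.9793693788494832 = 0.9812667429028228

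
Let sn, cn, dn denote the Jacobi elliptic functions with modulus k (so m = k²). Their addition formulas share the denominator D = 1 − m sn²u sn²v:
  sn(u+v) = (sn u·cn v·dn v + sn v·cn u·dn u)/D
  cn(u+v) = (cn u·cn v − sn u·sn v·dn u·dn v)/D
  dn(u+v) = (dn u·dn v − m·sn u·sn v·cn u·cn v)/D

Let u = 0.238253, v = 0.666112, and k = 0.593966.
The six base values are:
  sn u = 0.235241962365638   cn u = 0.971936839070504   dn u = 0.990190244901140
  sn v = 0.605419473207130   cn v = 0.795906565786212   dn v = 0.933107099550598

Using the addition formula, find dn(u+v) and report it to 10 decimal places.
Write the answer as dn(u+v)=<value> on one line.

dn(u+v)=0.8914645928

m = k² = 0.352795609156
D = 1 − m·sn²u·sn²v = 0.9928440791185737
dn(u+v) = (dn u·dn v − m·sn u·sn v·cn u·cn v)/D = 0.8850853426985935/0.9928440791185737 = 0.8914645927932147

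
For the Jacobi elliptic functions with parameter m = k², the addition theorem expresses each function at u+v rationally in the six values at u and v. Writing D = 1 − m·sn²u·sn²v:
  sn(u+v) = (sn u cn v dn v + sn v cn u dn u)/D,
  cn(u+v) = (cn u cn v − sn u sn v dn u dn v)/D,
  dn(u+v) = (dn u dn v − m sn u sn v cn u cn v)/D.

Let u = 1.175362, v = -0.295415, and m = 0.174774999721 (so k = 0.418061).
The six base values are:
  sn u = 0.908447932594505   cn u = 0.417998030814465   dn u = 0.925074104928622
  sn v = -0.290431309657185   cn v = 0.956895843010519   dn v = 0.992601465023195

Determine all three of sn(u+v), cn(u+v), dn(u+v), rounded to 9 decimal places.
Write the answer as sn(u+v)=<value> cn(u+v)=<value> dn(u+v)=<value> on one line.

sn(u+v)=0.759798951 cn(u+v)=0.650158099 dn(u+v)=0.948210611

m = k² = 0.174774999721
D = 1 − m·sn²u·sn²v = 0.9878334832492322
sn(u+v) = (sn u·cn v·dn v + sn v·cn u·dn u)/D = 0.7505548442725584/0.9878334832492322 = 0.7597989509363412
cn(u+v) = (cn u·cn v − sn u·sn v·dn u·dn v)/D = 0.6422479399478886/0.9878334832492322 = 0.6501580993543304
dn(u+v) = (dn u·dn v − m·sn u·sn v·cn u·cn v)/D = 0.9366741910178874/0.9878334832492322 = 0.9482106113035681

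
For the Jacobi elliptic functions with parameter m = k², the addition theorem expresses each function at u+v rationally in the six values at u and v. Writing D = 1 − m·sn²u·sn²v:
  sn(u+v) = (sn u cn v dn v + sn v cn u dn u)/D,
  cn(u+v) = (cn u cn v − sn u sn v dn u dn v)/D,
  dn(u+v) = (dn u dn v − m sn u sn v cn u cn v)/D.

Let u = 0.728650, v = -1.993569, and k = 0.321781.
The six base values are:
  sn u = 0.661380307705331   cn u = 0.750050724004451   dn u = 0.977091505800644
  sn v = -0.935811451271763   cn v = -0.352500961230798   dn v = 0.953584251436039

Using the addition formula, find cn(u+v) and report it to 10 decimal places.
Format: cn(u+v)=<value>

cn(u+v)=0.3251832894

m = k² = 0.103543011961
D = 1 − m·sn²u·sn²v = 0.9603356789966091
cn(u+v) = (cn u·cn v − sn u·sn v·dn u·dn v)/D = 0.3122851149875267/0.9603356789966091 = 0.325183289361708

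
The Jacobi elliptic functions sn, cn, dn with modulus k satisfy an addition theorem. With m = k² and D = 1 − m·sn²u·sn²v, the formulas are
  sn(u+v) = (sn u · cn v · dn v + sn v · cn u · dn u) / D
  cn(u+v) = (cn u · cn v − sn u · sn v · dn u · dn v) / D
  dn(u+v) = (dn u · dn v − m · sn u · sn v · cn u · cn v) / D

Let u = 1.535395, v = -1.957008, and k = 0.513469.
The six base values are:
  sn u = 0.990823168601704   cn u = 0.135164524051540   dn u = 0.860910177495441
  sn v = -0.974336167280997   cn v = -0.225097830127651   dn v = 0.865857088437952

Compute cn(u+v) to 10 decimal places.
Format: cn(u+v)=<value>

m = k² = 0.263650413961
D = 1 − m·sn²u·sn²v = 0.7542811853269018
cn(u+v) = (cn u·cn v − sn u·sn v·dn u·dn v)/D = 0.6892043873796062/0.7542811853269018 = 0.9137234240847574

cn(u+v)=0.9137234241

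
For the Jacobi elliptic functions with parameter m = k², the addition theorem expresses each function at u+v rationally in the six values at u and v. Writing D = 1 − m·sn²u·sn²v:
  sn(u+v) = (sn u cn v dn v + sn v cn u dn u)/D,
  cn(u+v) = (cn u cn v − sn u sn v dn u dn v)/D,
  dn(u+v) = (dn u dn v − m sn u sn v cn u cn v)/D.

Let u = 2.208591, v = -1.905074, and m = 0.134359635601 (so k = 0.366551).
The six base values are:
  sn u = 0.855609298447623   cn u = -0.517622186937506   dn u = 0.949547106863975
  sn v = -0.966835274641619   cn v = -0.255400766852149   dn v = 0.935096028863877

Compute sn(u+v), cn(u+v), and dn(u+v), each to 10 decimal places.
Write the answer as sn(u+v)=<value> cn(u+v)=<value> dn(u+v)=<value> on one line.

sn(u+v)=0.2982919686 cn(u+v)=0.9544746730 dn(u+v)=0.9940044945

m = k² = 0.134359635601
D = 1 − m·sn²u·sn²v = 0.9080557058968095
sn(u+v) = (sn u·cn v·dn v + sn v·cn u·dn u)/D = 0.2708657241151317/0.9080557058968095 = 0.2982919686051866
cn(u+v) = (cn u·cn v − sn u·sn v·dn u·dn v)/D = 0.8667161729836004/0.9080557058968095 = 0.954474673035195
dn(u+v) = (dn u·dn v − m·sn u·sn v·cn u·cn v)/D = 0.9026114529261363/0.9080557058968095 = 0.9940044945091817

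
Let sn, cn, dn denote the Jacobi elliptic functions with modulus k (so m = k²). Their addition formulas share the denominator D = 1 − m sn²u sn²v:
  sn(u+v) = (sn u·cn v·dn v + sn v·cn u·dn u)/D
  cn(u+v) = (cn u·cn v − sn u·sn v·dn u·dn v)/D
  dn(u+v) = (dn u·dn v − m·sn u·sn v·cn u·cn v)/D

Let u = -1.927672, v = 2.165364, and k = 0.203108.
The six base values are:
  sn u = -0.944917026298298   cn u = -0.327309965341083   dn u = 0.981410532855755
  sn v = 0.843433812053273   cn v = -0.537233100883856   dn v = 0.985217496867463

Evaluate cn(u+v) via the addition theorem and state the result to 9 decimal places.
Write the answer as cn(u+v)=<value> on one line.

m = k² = 0.041252859664
D = 1 − m·sn²u·sn²v = 0.9737974581676301
cn(u+v) = (cn u·cn v − sn u·sn v·dn u·dn v)/D = 0.9464391000096682/0.9737974581676301 = 0.9719054943833583

cn(u+v)=0.971905494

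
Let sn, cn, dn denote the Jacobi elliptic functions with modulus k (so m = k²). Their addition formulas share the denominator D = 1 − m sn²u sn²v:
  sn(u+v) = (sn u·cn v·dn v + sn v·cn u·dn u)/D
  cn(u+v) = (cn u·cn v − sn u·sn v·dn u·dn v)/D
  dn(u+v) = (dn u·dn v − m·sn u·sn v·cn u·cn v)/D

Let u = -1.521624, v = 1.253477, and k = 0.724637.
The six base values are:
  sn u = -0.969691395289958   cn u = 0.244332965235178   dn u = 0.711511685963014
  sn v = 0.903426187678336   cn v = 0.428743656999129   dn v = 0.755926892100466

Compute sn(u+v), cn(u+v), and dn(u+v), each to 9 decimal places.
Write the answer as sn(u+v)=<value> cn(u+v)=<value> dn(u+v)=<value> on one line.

m = k² = 0.525098781769
D = 1 − m·sn²u·sn²v = 0.5970107649643986
sn(u+v) = (sn u·cn v·dn v + sn v·cn u·dn u)/D = -0.157219063675396/0.5970107649643986 = -0.2633437668159491
cn(u+v) = (cn u·cn v − sn u·sn v·dn u·dn v)/D = 0.5759375135380644/0.5970107649643986 = 0.9647020578806635
dn(u+v) = (dn u·dn v − m·sn u·sn v·cn u·cn v)/D = 0.5860397162061215/0.5970107649643986 = 0.9816233652689138

sn(u+v)=-0.263343767 cn(u+v)=0.964702058 dn(u+v)=0.981623365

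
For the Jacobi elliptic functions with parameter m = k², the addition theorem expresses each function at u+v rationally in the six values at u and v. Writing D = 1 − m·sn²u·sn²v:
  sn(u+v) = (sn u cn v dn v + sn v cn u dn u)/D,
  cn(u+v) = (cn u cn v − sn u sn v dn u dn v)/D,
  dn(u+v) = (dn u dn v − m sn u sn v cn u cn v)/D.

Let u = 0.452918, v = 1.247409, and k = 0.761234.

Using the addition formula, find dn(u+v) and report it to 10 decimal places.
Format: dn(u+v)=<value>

dn(u+v)=0.6581688151

sn u = 0.429869673334766, cn u = 0.9028909479815719, dn u = 0.9449442331233038
sn v = 0.8958107731171928, cn v = 0.4444356632485487, dn v = 0.7314252571645396
m = k² = 0.579477202756
D = 1 − m·sn²u·sn²v = 0.9140704511216006
dn(u+v) = (dn u·dn v − m·sn u·sn v·cn u·cn v)/D = 0.6016126657609225/0.9140704511216006 = 0.6581688151309562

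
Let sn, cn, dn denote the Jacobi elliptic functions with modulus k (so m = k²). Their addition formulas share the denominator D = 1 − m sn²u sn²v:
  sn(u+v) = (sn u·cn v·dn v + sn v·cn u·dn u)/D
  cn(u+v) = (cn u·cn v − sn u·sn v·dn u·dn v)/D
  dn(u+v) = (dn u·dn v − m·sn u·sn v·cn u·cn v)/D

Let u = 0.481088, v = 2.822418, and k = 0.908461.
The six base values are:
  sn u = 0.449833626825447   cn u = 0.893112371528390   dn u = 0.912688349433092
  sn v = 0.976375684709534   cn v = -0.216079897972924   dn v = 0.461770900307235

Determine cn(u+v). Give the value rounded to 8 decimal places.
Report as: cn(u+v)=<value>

m = k² = 0.825301388521
D = 1 − m·sn²u·sn²v = 0.840797339333541
cn(u+v) = (cn u·cn v − sn u·sn v·dn u·dn v)/D = -0.3780885410197368/0.840797339333541 = -0.4496785650147622

cn(u+v)=-0.44967857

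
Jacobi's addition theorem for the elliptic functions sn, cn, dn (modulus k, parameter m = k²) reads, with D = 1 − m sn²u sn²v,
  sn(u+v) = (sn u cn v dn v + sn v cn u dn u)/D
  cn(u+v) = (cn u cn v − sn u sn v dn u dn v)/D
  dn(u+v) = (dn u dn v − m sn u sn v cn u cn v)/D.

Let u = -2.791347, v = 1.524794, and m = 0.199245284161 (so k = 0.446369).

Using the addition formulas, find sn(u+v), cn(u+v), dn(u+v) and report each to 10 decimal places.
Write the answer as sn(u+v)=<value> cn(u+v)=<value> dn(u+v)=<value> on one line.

sn(u+v)=-0.9382856962 cn(u+v)=0.3458611748 dn(u+v)=0.9080685146

sn u = -0.4990901504033305, cn u = -0.8665500688190966, dn u = 0.9748691180156945
sn v = 0.9927626129170272, cn v = 0.1200932737257038, dn v = 0.8964531833332658
m = k² = 0.199245284161
D = 1 − m·sn²u·sn²v = 0.9510855836184663
sn(u+v) = (sn u·cn v·dn v + sn v·cn u·dn u)/D = -0.8923899990006845/0.9510855836184663 = -0.9382856962309631
cn(u+v) = (cn u·cn v − sn u·sn v·dn u·dn v)/D = 0.3289435773053441/0.9510855836184663 = 0.3458611748207318
dn(u+v) = (dn u·dn v − m·sn u·sn v·cn u·cn v)/D = 0.8636508731781904/0.9510855836184663 = 0.9080685146045165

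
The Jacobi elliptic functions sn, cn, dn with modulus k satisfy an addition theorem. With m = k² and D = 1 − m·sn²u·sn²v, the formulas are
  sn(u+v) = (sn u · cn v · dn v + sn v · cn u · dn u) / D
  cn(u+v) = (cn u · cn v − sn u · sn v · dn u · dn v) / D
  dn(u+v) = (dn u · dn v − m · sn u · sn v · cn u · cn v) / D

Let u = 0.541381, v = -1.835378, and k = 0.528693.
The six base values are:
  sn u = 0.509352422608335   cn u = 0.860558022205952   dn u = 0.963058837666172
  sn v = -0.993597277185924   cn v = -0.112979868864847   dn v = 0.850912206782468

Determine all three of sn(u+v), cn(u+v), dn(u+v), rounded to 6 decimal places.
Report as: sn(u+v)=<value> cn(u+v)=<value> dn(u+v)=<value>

sn(u+v)=-0.939704 cn(u+v)=0.341989 dn(u+v)=0.867857

m = k² = 0.279516288249
D = 1 − m·sn²u·sn²v = 0.9284079731017824
sn(u+v) = (sn u·cn v·dn v + sn v·cn u·dn u)/D = -0.8724287155704821/0.9284079731017824 = -0.9397040318985248
cn(u+v) = (cn u·cn v − sn u·sn v·dn u·dn v)/D = 0.3175051192768376/0.9284079731017824 = 0.3419887899239628
dn(u+v) = (dn u·dn v − m·sn u·sn v·cn u·cn v)/D = 0.8057248978993812/0.9284079731017824 = 0.8678565040835217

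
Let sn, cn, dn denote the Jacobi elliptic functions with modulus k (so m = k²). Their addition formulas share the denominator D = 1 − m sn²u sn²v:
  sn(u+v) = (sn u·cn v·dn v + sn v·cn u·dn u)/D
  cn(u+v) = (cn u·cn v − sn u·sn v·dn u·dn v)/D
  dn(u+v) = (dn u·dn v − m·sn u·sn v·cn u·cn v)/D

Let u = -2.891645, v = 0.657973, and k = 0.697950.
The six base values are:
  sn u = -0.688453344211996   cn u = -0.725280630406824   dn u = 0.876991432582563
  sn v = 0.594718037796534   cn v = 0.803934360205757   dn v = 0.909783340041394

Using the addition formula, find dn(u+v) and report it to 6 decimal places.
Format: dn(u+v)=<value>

dn(u+v)=0.742186

m = k² = 0.4871342025
D = 1 − m·sn²u·sn²v = 0.9183380262209171
dn(u+v) = (dn u·dn v − m·sn u·sn v·cn u·cn v)/D = 0.6815772282148549/0.9183380262209171 = 0.7421855664843104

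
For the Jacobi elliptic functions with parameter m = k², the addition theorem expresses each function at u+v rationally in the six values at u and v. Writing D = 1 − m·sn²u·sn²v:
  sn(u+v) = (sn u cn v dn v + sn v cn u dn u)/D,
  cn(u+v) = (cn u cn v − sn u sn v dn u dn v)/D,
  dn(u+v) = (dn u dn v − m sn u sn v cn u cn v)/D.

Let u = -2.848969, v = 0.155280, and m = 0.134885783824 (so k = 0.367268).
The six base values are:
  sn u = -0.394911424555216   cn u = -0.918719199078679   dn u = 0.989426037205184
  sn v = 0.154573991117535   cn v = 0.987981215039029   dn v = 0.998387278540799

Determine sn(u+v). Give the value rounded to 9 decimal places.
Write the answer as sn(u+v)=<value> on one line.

m = k² = 0.134885783824
D = 1 − m·sn²u·sn²v = 0.9994973815612794
sn(u+v) = (sn u·cn v·dn v + sn v·cn u·dn u)/D = -0.53004432536001/0.9994973815612794 = -0.5303108693812149

sn(u+v)=-0.530310869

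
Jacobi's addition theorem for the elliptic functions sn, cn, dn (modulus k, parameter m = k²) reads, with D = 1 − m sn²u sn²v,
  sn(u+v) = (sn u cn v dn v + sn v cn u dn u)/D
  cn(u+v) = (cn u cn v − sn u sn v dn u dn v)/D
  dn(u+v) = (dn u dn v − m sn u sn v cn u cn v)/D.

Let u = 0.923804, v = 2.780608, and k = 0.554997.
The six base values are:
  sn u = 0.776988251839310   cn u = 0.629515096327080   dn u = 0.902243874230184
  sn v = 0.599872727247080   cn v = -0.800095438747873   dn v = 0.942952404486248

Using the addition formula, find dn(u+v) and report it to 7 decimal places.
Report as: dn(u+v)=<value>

m = k² = 0.308021670009
D = 1 − m·sn²u·sn²v = 0.9330842406358796
dn(u+v) = (dn u·dn v − m·sn u·sn v·cn u·cn v)/D = 0.9230837671203129/0.9330842406358796 = 0.989282346566317

dn(u+v)=0.9892823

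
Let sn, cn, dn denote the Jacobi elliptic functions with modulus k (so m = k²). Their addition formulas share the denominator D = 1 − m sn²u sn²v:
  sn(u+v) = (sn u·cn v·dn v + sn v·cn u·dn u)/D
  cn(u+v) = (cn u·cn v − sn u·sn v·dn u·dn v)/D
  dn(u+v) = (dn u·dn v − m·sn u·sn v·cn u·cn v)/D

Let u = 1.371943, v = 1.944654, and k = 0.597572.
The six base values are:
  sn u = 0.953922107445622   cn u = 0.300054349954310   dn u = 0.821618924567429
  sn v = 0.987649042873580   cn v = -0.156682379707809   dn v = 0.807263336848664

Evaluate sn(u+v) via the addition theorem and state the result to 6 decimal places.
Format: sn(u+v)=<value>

m = k² = 0.357092295184
D = 1 − m·sn²u·sn²v = 0.6830347863953739
sn(u+v) = (sn u·cn v·dn v + sn v·cn u·dn u)/D = 0.1228296195160307/0.6830347863953739 = 0.1798292297296421

sn(u+v)=0.179829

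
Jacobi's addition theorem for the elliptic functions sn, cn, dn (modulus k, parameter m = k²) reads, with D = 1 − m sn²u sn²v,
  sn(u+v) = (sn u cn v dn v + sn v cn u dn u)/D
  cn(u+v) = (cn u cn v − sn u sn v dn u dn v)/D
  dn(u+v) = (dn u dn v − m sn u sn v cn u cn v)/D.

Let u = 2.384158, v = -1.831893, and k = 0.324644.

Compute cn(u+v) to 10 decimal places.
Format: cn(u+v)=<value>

cn(u+v)=0.8527936160

sn u = 0.7421857126442812, cn u = -0.6701942762712171, dn u = 0.9705384888524596
sn v = -0.9789649253127677, cn v = -0.2040286132074792, dn v = 0.9481527140014848
m = k² = 0.105393726736
D = 1 − m·sn²u·sn²v = 0.9443616547506102
cn(u+v) = (cn u·cn v − sn u·sn v·dn u·dn v)/D = 0.805345590373906/0.9443616547506102 = 0.8527936160078249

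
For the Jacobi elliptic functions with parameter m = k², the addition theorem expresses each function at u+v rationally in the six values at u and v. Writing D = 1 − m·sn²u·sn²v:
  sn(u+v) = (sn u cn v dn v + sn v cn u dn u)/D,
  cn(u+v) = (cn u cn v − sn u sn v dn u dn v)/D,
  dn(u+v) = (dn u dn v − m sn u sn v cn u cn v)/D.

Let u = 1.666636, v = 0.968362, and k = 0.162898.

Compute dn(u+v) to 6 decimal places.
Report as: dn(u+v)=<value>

sn u = 0.9964636200949166, cn u = -0.08402531658573894, dn u = 0.9867378531230233
sn v = 0.8220697258192286, cn v = 0.5693868332614465, dn v = 0.9909930225362556
m = k² = 0.026535758404
D = 1 − m·sn²u·sn²v = 0.9821937810421341
dn(u+v) = (dn u·dn v − m·sn u·sn v·cn u·cn v)/D = 0.9788902936216474/0.9821937810421341 = 0.9966366235622245

dn(u+v)=0.996637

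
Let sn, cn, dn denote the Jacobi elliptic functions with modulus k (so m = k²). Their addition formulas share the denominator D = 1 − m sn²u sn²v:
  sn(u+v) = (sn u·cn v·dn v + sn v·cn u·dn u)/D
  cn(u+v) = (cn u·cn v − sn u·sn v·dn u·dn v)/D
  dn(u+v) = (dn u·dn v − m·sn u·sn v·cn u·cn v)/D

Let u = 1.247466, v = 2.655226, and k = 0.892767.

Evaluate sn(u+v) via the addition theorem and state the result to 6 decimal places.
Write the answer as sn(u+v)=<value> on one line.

sn(u+v)=0.541420

sn u = 0.8718642873670865, cn u = 0.4897475517181095, dn u = 0.6278037530219802
sn v = 0.9826972153037798, cn v = -0.1852192836456203, dn v = 0.4799064917476008
m = k² = 0.797032916289
D = 1 − m·sn²u·sn²v = 0.4149223803325351
sn(u+v) = (sn u·cn v·dn v + sn v·cn u·dn u)/D = 0.224647126716712/0.4149223803325351 = 0.5414196422392809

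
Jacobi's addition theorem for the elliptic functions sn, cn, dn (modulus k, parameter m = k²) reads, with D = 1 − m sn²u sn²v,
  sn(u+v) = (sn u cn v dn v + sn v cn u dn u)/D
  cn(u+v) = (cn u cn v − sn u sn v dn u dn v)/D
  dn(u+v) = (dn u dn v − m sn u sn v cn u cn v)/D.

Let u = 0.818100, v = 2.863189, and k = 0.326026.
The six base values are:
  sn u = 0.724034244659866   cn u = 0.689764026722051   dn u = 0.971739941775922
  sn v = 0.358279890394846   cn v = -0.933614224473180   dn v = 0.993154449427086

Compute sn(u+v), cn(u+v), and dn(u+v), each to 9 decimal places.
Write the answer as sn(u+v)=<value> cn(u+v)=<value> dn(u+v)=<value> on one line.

sn(u+v)=-0.434303002 cn(u+v)=-0.900766841 dn(u+v)=0.989924805

m = k² = 0.106292952676
D = 1 − m·sn²u·sn²v = 0.9928473404893323
sn(u+v) = (sn u·cn v·dn v + sn v·cn u·dn u)/D = -0.4311965802694912/0.9928473404893323 = -0.4343030017655813
cn(u+v) = (cn u·cn v − sn u·sn v·dn u·dn v)/D = -0.8943239629354881/0.9928473404893323 = -0.9007668414508859
dn(u+v) = (dn u·dn v − m·sn u·sn v·cn u·cn v)/D = 0.982844209757209/0.9928473404893323 = 0.9899248048273029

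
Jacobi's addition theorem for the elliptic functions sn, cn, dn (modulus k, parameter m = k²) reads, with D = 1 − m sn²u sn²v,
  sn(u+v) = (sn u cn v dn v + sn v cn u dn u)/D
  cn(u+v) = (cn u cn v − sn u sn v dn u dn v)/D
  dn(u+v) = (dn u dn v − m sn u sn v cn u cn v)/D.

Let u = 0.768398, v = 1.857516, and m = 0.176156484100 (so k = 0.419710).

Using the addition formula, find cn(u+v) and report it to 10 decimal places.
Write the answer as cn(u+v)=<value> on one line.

sn u = 0.6864519623301104, cn u = 0.7271751531874152, dn u = 0.9575970937417448
sn v = 0.9818914183728026, cn v = -0.1894445631994912, dn v = 0.9111342594153538
m = k² = 0.1761564841
D = 1 − m·sn²u·sn²v = 0.9199712812257672
cn(u+v) = (cn u·cn v − sn u·sn v·dn u·dn v)/D = -0.7258426312853272/0.9199712812257672 = -0.7889840108032682

cn(u+v)=-0.7889840108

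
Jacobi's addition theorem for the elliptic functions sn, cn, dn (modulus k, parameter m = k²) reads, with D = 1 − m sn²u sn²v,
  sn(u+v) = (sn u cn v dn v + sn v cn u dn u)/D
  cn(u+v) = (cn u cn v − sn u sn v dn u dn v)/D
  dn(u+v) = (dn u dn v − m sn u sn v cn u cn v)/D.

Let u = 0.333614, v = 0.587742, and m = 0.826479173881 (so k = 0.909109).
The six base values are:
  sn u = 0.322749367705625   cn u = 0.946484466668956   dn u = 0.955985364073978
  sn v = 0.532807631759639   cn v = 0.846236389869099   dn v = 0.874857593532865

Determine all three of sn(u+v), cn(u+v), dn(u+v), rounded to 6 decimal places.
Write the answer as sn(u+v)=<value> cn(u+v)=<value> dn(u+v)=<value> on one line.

m = k² = 0.826479173881
D = 1 − m·sn²u·sn²v = 0.975559865676885
sn(u+v) = (sn u·cn v·dn v + sn v·cn u·dn u)/D = 0.721040906808947/0.975559865676885 = 0.7391047255809956
cn(u+v) = (cn u·cn v − sn u·sn v·dn u·dn v)/D = 0.6571278887915451/0.975559865676885 = 0.673590531869207
dn(u+v) = (dn u·dn v − m·sn u·sn v·cn u·cn v)/D = 0.7225168080182062/0.975559865676885 = 0.7406176016854623

sn(u+v)=0.739105 cn(u+v)=0.673591 dn(u+v)=0.740618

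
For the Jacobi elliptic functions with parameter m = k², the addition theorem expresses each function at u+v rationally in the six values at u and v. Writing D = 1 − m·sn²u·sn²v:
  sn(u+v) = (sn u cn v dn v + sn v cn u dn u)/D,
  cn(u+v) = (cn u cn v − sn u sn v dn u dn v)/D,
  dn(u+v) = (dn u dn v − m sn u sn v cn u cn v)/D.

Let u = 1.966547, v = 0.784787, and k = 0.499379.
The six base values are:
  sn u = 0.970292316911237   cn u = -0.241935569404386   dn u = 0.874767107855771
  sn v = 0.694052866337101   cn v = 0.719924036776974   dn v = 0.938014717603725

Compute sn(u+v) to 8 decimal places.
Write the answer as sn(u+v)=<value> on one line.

m = k² = 0.249379385641
D = 1 − m·sn²u·sn²v = 0.8869030638132606
sn(u+v) = (sn u·cn v·dn v + sn v·cn u·dn u)/D = 0.5083503035573041/0.8869030638132606 = 0.5731745940437279

sn(u+v)=0.57317459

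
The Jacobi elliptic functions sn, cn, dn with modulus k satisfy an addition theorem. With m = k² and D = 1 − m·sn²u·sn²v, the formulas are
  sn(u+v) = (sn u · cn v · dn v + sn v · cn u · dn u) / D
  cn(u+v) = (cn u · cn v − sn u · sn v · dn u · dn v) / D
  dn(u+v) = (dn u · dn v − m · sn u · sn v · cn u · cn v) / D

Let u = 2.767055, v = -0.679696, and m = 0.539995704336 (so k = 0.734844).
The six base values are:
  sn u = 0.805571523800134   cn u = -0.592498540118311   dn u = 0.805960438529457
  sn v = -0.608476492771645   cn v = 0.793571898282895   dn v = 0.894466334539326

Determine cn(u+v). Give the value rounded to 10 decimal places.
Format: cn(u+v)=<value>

m = k² = 0.539995704336
D = 1 − m·sn²u·sn²v = 0.8702563455228918
cn(u+v) = (cn u·cn v − sn u·sn v·dn u·dn v)/D = -0.1168234798723223/0.8702563455228918 = -0.1342403080119216

cn(u+v)=-0.1342403080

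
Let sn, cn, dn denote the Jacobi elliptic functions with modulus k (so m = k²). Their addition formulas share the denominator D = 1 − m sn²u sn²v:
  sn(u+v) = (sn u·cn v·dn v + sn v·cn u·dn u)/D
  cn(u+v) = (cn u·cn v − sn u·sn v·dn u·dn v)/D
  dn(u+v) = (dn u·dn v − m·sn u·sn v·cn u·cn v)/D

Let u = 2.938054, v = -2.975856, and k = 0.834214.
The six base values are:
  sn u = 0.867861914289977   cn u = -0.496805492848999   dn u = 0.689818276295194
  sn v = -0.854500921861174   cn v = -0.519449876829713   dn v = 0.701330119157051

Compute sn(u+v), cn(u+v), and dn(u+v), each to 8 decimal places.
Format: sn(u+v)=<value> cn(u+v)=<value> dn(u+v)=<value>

m = k² = 0.695912997796
D = 1 − m·sn²u·sn²v = 0.6172798932031129
sn(u+v) = (sn u·cn v·dn v + sn v·cn u·dn u)/D = -0.02332499403462168/0.6172798932031129 = -0.03778673870873468
cn(u+v) = (cn u·cn v − sn u·sn v·dn u·dn v)/D = 0.616839048055594/0.6172798932031129 = 0.9992858261667469
dn(u+v) = (dn u·dn v − m·sn u·sn v·cn u·cn v)/D = 0.6169731366644313/0.6172798932031129 = 0.9995030511408855

sn(u+v)=-0.03778674 cn(u+v)=0.99928583 dn(u+v)=0.99950305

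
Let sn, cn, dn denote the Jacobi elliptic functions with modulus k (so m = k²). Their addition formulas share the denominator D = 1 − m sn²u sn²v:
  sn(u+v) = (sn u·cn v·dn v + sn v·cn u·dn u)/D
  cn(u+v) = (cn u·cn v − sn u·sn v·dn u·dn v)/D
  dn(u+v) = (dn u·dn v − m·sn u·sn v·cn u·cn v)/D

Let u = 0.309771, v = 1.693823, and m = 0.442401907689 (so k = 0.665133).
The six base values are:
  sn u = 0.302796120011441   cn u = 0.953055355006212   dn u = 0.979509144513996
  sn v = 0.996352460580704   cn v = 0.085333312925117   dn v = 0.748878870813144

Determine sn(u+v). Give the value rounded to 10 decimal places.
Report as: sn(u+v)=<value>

sn(u+v)=0.9893072541

m = k² = 0.442401907689
D = 1 − m·sn²u·sn²v = 0.9597335263199161
sn(u+v) = (sn u·cn v·dn v + sn v·cn u·dn u)/D = 0.9494713396262291/0.9597335263199161 = 0.9893072541364297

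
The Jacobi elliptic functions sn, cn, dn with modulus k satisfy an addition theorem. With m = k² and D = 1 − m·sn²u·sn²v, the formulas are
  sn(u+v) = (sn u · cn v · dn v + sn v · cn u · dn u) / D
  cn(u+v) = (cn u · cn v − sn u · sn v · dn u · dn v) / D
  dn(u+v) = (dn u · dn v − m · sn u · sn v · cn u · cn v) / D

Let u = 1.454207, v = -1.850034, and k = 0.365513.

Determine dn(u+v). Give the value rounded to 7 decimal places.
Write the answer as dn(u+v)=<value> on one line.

sn u = 0.9869850519188997, cn u = 0.1608120247016584, dn u = 0.9326602833945425
sn v = -0.9785987064662838, cn v = -0.2057779669996672, dn v = 0.9338401743116984
m = k² = 0.133599753169
D = 1 − m·sn²u·sn²v = 0.8753661298581366
dn(u+v) = (dn u·dn v − m·sn u·sn v·cn u·cn v)/D = 0.8666855395063487/0.8753661298581366 = 0.990083474724805

dn(u+v)=0.9900835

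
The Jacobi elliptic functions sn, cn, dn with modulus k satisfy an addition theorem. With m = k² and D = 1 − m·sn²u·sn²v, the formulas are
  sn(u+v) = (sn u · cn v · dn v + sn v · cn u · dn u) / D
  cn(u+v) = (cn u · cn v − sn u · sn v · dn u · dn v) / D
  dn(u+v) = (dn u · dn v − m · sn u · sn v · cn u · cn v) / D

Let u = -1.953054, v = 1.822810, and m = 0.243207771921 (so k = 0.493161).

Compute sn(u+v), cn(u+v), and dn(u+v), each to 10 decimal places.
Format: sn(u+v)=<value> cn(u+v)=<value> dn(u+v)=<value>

sn(u+v)=-0.1297875997 cn(u+v)=0.9915418191 dn(u+v)=0.9979495020

sn u = -0.9721834333143087, cn u = -0.2342207761689878, dn u = 0.8775730475062913
sn v = 0.9925042521975278, cn v = -0.1222101033868566, dn v = 0.8720232860387309
m = k² = 0.243207771921
D = 1 − m·sn²u·sn²v = 0.7735675667567924
sn(u+v) = (sn u·cn v·dn v + sn v·cn u·dn u)/D = -0.1003994776762162/0.7735675667567924 = -0.1297875996755452
cn(u+v) = (cn u·cn v − sn u·sn v·dn u·dn v)/D = 0.7670245923178523/0.7735675667567924 = 0.9915418190729327
dn(u+v) = (dn u·dn v − m·sn u·sn v·cn u·cn v)/D = 0.771981368034241/0.7735675667567924 = 0.9979495020335436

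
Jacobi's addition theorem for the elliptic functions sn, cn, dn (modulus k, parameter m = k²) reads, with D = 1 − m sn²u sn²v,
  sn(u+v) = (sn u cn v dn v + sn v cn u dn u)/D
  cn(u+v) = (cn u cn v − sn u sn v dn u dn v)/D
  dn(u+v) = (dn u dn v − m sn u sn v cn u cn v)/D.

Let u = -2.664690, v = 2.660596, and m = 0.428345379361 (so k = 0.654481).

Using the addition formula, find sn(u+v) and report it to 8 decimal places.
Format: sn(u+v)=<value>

sn(u+v)=-0.00409398

sn u = -0.7724420586600527, cn u = -0.6350852431075845, dn u = 0.8627981000664397
sn v = 0.7746794307250315, cn v = -0.6323541567915413, dn v = 0.8619384257430828
m = k² = 0.428345379361
D = 1 − m·sn²u·sn²v = 0.8466195663920655
sn(u+v) = (sn u·cn v·dn v + sn v·cn u·dn u)/D = -0.003466046675134235/0.8466195663920655 = -0.004093983664829599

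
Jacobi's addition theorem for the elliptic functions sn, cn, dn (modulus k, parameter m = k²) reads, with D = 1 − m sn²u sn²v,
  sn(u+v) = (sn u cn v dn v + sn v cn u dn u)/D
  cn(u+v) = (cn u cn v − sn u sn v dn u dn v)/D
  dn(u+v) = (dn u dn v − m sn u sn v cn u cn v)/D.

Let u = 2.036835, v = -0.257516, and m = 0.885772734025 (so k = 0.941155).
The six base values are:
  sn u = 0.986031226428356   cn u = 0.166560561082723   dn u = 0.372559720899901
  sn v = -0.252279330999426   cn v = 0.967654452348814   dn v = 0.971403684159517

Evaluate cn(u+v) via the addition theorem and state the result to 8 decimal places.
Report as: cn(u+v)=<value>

cn(u+v)=0.26576595

m = k² = 0.885772734025
D = 1 − m·sn²u·sn²v = 0.9451890932923592
cn(u+v) = (cn u·cn v − sn u·sn v·dn u·dn v)/D = 0.2511990749544027/0.9451890932923592 = 0.2657659475094087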